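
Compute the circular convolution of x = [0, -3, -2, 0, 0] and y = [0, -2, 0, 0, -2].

(x ⊛ y)[n] = Σ(m=0 to 4) x[m] · y[(n-m) mod 5]

Computing each output sample:
(x ⊛ y)[0] = 6
(x ⊛ y)[1] = 4
(x ⊛ y)[2] = 6
(x ⊛ y)[3] = 4
(x ⊛ y)[4] = 0

x ⊛ y = [6, 4, 6, 4, 0]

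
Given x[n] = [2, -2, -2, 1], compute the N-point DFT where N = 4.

X[k] = Σ(n=0 to 3) x[n] · ω_4^(nk)
where ω_4 = e^(-2πi/4)

Computing each X[k]:
X[0] = -1
X[1] = 4+3i
X[2] = 1
X[3] = 4-3i

X = [-1, 4+3i, 1, 4-3i]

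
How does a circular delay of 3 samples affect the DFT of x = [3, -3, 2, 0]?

Time shift by 3: X_shifted[k] = ω_4^(3k) · X[k]
Shifted x = [-3, 2, 0, 3]

DFT(x[n-3]) = [2, -3+1i, -8, -3-1i]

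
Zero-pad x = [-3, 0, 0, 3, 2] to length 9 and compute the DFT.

Original 5-point DFT: [2, -4.8090+3.6655i, -3.6910-1.6776i, -3.6910+1.6776i, -4.8090-3.6655i]
Zero-padded 9-point DFT provides frequency interpolation.

DFT_9([x, 0, ...]) = [2, -6.3794-3.2821i, -2.9679+3.8837i, -1.0000-1.7321i, -4.1527-0.6285i, -4.1527+0.6285i, -1.0000+1.7321i, -2.9679-3.8837i, -6.3794+3.2821i]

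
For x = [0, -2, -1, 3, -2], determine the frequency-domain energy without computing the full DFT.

Parseval: Σ|x[n]|² = (1/N)Σ|X[k]|², so Σ|X[k]|² = N·Σ|x[n]|² = 5·18.0000

Σ|X[k]|² = N·Σ|x[n]|² = 5·18.0000 = 90.0000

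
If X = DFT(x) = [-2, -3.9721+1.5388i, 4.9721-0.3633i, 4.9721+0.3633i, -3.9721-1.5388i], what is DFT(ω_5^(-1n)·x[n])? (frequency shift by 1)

Modulation property: DFT(ω_5^(-1n)·x[n]) = X[(k-1) mod 5], so circularly shift X by 1 positions.

X[k-1] = [-3.9721-1.5388i, -2, -3.9721+1.5388i, 4.9721-0.3633i, 4.9721+0.3633i]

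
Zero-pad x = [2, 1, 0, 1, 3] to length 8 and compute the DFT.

Original 5-point DFT: [7, 2.4271+2.4899i, -0.9271+0.2245i, -0.9271-0.2245i, 2.4271-2.4899i]
Zero-padded 8-point DFT provides frequency interpolation.

DFT_8([x, 0, ...]) = [7, -1.0000-1.4142i, 5, -1.0000-1.4142i, 3, -1.0000+1.4142i, 5, -1.0000+1.4142i]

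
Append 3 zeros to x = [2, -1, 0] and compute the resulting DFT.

Original 3-point DFT: [1, 2.5000+0.8660i, 2.5000-0.8660i]
Zero-padded 6-point DFT provides frequency interpolation.

DFT_6([x, 0, ...]) = [1, 1.5000+0.8660i, 2.5000+0.8660i, 3, 2.5000-0.8660i, 1.5000-0.8660i]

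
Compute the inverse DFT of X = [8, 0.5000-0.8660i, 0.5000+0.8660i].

x[n] = (1/3) Σ(k=0 to 2) X[k] · e^(2πikn/3)

Computing each x[n]:
x[0] = 3
x[1] = 3
x[2] = 2

x = [3, 3, 2]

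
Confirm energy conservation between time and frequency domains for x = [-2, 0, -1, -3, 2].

Time domain:
Σ|x[n]|² = |-2|² + |0|² + |-1|² + |-3|² + |2|² = 18.0000

Frequency domain:
(1/5)Σ|X[k]|² = (1/5)(|-4|² + |1.8541+0.7265i|² + |-4.8541+3.0777i|² + |-4.8541-3.0777i|² + |1.8541-0.7265i|²) = (1/5)·90.0000 = 18.0000

Both sides agree, confirming Parseval's theorem.

Σ|x[n]|² = (1/N)Σ|X[k]|² = 18.0000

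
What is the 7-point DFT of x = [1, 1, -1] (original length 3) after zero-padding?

Original 3-point DFT: [1, 1.0000-1.7321i, 1.0000+1.7321i]
Zero-padded 7-point DFT provides frequency interpolation.

DFT_7([x, 0, ...]) = [1, 1.8460+0.1931i, 1.6784-1.4088i, -0.5245-1.2157i, -0.5245+1.2157i, 1.6784+1.4088i, 1.8460-0.1931i]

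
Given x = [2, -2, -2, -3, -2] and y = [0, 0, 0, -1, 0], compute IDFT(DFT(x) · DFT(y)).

(x ⊛ y)[n] = Σ(m=0 to 4) x[m] · y[(n-m) mod 5]

Computing each output sample:
(x ⊛ y)[0] = 2
(x ⊛ y)[1] = 3
(x ⊛ y)[2] = 2
(x ⊛ y)[3] = -2
(x ⊛ y)[4] = 2

x ⊛ y = [2, 3, 2, -2, 2]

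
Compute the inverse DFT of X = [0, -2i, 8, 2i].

x[n] = (1/4) Σ(k=0 to 3) X[k] · e^(2πikn/4)

Computing each x[n]:
x[0] = 2
x[1] = -1
x[2] = 2
x[3] = -3

x = [2, -1, 2, -3]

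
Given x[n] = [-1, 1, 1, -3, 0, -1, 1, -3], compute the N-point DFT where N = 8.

X[k] = Σ(n=0 to 7) x[n] · ω_8^(nk)
where ω_8 = e^(-2πi/8)

Computing each X[k]:
X[0] = -5
X[1] = 0.4142-1.4142i
X[2] = -3-6i
X[3] = -2.4142-1.4142i
X[4] = 7
X[5] = -2.4142+1.4142i
X[6] = -3+6i
X[7] = 0.4142+1.4142i

X = [-5, 0.4142-1.4142i, -3-6i, -2.4142-1.4142i, 7, -2.4142+1.4142i, -3+6i, 0.4142+1.4142i]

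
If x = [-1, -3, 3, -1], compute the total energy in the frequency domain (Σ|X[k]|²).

Parseval: Σ|x[n]|² = (1/N)Σ|X[k]|², so Σ|X[k]|² = N·Σ|x[n]|² = 4·20.0000

Σ|X[k]|² = N·Σ|x[n]|² = 4·20.0000 = 80.0000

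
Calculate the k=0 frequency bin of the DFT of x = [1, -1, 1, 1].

X[0] = Σ(n=0 to 3) x[n] · ω_4^0 = Σ x[n]
= (1) + (-1) + (1) + (1)

X[0] = 2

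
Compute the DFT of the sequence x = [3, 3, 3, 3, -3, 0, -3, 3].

X[k] = Σ(n=0 to 7) x[n] · ω_8^(nk)
where ω_8 = e^(-2πi/8)

Computing each X[k]:
X[0] = 9
X[1] = 8.1213-8.1213i
X[2] = 3i
X[3] = 3.8787+3.8787i
X[4] = -9
X[5] = 3.8787-3.8787i
X[6] = -3i
X[7] = 8.1213+8.1213i

X = [9, 8.1213-8.1213i, 3i, 3.8787+3.8787i, -9, 3.8787-3.8787i, -3i, 8.1213+8.1213i]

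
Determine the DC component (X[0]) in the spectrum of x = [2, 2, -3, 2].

X[0] = Σ(n=0 to 3) x[n] · ω_4^0 = Σ x[n]
= (2) + (2) + (-3) + (2)

X[0] = 3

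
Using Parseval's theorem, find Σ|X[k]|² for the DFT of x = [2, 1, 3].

Parseval: Σ|x[n]|² = (1/N)Σ|X[k]|², so Σ|X[k]|² = N·Σ|x[n]|² = 3·14.0000

Σ|X[k]|² = N·Σ|x[n]|² = 3·14.0000 = 42.0000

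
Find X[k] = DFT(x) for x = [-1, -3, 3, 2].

X[k] = Σ(n=0 to 3) x[n] · ω_4^(nk)
where ω_4 = e^(-2πi/4)

Computing each X[k]:
X[0] = 1
X[1] = -4+5i
X[2] = 3
X[3] = -4-5i

X = [1, -4+5i, 3, -4-5i]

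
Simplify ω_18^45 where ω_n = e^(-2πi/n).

Since ω_18^18 = 1, powers reduce modulo 18.
45 mod 18 = 9
So ω_18^45 = ω_18^9 = e^(-2πi·9/18)

ω_18^45 = ω_18^9 = -1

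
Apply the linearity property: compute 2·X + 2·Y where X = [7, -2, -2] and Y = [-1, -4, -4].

By linearity: DFT(2x + 2y) = 2·DFT(x) + 2·DFT(y)
= 2·[7, -2, -2] + 2·[-1, -4, -4]

Computing element-wise:
Z[0] = 2·(7) + 2·(-1) = 12
Z[1] = 2·(-2) + 2·(-4) = -12
Z[2] = 2·(-2) + 2·(-4) = -12

DFT(2x + 2y) = 2·X + 2·Y = [12, -12, -12]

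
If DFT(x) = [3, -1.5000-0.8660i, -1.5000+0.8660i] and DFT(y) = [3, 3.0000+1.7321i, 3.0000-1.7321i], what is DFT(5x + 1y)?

By linearity: DFT(5x + 1y) = 5·DFT(x) + 1·DFT(y)
= 5·[3, -1.5000-0.8660i, -1.5000+0.8660i] + 1·[3, 3.0000+1.7321i, 3.0000-1.7321i]

Computing element-wise:
Z[0] = 5·(3) + 1·(3) = 18
Z[1] = 5·(-1.5000-0.8660i) + 1·(3.0000+1.7321i) = -4.5000-2.5979i
Z[2] = 5·(-1.5000+0.8660i) + 1·(3.0000-1.7321i) = -4.5000+2.5979i

DFT(5x + 1y) = 5·X + 1·Y = [18, -4.5000-2.5979i, -4.5000+2.5979i]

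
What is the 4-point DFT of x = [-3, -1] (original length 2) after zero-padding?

Original 2-point DFT: [-4, -2]
Zero-padded 4-point DFT provides frequency interpolation.

DFT_4([x, 0, ...]) = [-4, -3+1i, -2, -3-1i]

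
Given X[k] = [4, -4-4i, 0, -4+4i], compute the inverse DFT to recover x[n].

x[n] = (1/4) Σ(k=0 to 3) X[k] · e^(2πikn/4)

Computing each x[n]:
x[0] = -1
x[1] = 3
x[2] = 3
x[3] = -1

x = [-1, 3, 3, -1]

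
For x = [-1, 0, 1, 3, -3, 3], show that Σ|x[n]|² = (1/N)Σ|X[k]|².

Time domain:
Σ|x[n]|² = |-1|² + |0|² + |1|² + |3|² + |-3|² + |3|² = 29.0000

Frequency domain:
(1/6)Σ|X[k]|² = (1/6)(|3|² + |-1.5000-0.8660i|² + |1.5000+6.0622i|² + |-9|² + |1.5000-6.0622i|² + |-1.5000+0.8660i|²) = (1/6)·174.0000 = 29.0000

Both sides agree, confirming Parseval's theorem.

Σ|x[n]|² = (1/N)Σ|X[k]|² = 29.0000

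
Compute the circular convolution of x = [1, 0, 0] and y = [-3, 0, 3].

(x ⊛ y)[n] = Σ(m=0 to 2) x[m] · y[(n-m) mod 3]

Computing each output sample:
(x ⊛ y)[0] = -3
(x ⊛ y)[1] = 0
(x ⊛ y)[2] = 3

x ⊛ y = [-3, 0, 3]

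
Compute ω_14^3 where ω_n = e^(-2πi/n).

ω_14^3 = e^(-2πi·3/14)
= cos(-2π·3/14) + i·sin(-2π·3/14)
= cos(-6π/14) + i·sin(-6π/14)

ω_14^3 = cos(-6π/14) + i·sin(-6π/14) = 0.2225-0.9749i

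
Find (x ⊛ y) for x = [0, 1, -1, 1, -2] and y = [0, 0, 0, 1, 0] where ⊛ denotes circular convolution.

(x ⊛ y)[n] = Σ(m=0 to 4) x[m] · y[(n-m) mod 5]

Computing each output sample:
(x ⊛ y)[0] = -1
(x ⊛ y)[1] = 1
(x ⊛ y)[2] = -2
(x ⊛ y)[3] = 0
(x ⊛ y)[4] = 1

x ⊛ y = [-1, 1, -2, 0, 1]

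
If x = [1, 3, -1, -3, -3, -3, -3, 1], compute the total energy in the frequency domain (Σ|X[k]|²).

Parseval: Σ|x[n]|² = (1/N)Σ|X[k]|², so Σ|X[k]|² = N·Σ|x[n]|² = 8·48.0000

Σ|X[k]|² = N·Σ|x[n]|² = 8·48.0000 = 384.0000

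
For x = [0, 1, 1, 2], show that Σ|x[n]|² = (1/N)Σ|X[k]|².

Time domain:
Σ|x[n]|² = |0|² + |1|² + |1|² + |2|² = 6.0000

Frequency domain:
(1/4)Σ|X[k]|² = (1/4)(|4|² + |-1+1i|² + |-2|² + |-1-1i|²) = (1/4)·24.0000 = 6.0000

Both sides agree, confirming Parseval's theorem.

Σ|x[n]|² = (1/N)Σ|X[k]|² = 6.0000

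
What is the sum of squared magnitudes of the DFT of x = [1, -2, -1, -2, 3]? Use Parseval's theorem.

Parseval: Σ|x[n]|² = (1/N)Σ|X[k]|², so Σ|X[k]|² = N·Σ|x[n]|² = 5·19.0000

Σ|X[k]|² = N·Σ|x[n]|² = 5·19.0000 = 95.0000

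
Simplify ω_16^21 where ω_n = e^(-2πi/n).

Since ω_16^16 = 1, powers reduce modulo 16.
21 mod 16 = 5
So ω_16^21 = ω_16^5 = e^(-2πi·5/16)

ω_16^21 = ω_16^5 = -0.3827-0.9239i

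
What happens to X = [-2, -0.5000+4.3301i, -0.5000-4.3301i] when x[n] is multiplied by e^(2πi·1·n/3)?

Modulation property: DFT(ω_3^(-1n)·x[n]) = X[(k-1) mod 3], so circularly shift X by 1 positions.

X[k-1] = [-0.5000-4.3301i, -2, -0.5000+4.3301i]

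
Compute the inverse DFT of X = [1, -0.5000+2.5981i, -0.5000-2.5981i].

x[n] = (1/3) Σ(k=0 to 2) X[k] · e^(2πikn/3)

Computing each x[n]:
x[0] = 0
x[1] = -1
x[2] = 2

x = [0, -1, 2]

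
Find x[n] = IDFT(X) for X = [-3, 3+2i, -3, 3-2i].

x[n] = (1/4) Σ(k=0 to 3) X[k] · e^(2πikn/4)

Computing each x[n]:
x[0] = 0
x[1] = -1
x[2] = -3
x[3] = 1

x = [0, -1, -3, 1]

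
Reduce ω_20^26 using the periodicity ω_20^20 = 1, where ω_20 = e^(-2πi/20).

Since ω_20^20 = 1, powers reduce modulo 20.
26 mod 20 = 6
So ω_20^26 = ω_20^6 = e^(-2πi·6/20)

ω_20^26 = ω_20^6 = -0.3090-0.9511i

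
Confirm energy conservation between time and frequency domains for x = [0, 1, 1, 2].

Time domain:
Σ|x[n]|² = |0|² + |1|² + |1|² + |2|² = 6.0000

Frequency domain:
(1/4)Σ|X[k]|² = (1/4)(|4|² + |-1+1i|² + |-2|² + |-1-1i|²) = (1/4)·24.0000 = 6.0000

Both sides agree, confirming Parseval's theorem.

Σ|x[n]|² = (1/N)Σ|X[k]|² = 6.0000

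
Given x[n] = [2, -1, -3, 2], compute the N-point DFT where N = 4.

X[k] = Σ(n=0 to 3) x[n] · ω_4^(nk)
where ω_4 = e^(-2πi/4)

Computing each X[k]:
X[0] = 0
X[1] = 5+3i
X[2] = -2
X[3] = 5-3i

X = [0, 5+3i, -2, 5-3i]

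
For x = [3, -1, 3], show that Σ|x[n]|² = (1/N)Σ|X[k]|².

Time domain:
Σ|x[n]|² = |3|² + |-1|² + |3|² = 19.0000

Frequency domain:
(1/3)Σ|X[k]|² = (1/3)(|5|² + |2.0000+3.4641i|² + |2.0000-3.4641i|²) = (1/3)·57.0000 = 19.0000

Both sides agree, confirming Parseval's theorem.

Σ|x[n]|² = (1/N)Σ|X[k]|² = 19.0000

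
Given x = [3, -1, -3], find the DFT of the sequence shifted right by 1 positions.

Time shift by 1: X_shifted[k] = ω_3^(1k) · X[k]
Shifted x = [-3, 3, -1]

DFT(x[n-1]) = [-1, -4.0000-3.4641i, -4.0000+3.4641i]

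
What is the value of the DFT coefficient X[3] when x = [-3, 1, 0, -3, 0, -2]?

X[3] = Σ(n=0 to 5) x[n] · ω_6^(3n) where ω_6 = e^(-2πi/6)
= (-3)·ω_6^0 + (1)·ω_6^3 + (0)·ω_6^6 + (-3)·ω_6^9 + (0)·ω_6^12 + (-2)·ω_6^15

X[3] = 1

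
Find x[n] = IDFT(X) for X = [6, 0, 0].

x[n] = (1/3) Σ(k=0 to 2) X[k] · e^(2πikn/3)

Computing each x[n]:
x[0] = 2
x[1] = 2
x[2] = 2

x = [2, 2, 2]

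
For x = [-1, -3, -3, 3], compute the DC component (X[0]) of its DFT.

X[0] = Σ(n=0 to 3) x[n] · ω_4^0 = Σ x[n]
= (-1) + (-3) + (-3) + (3)

X[0] = -4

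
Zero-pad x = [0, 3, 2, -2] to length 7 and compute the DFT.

Original 4-point DFT: [3, -2-5i, 1, -2+5i]
Zero-padded 7-point DFT provides frequency interpolation.

DFT_7([x, 0, ...]) = [3, 3.2274-3.4276i, -3.7165-3.6207i, -1.0109+2.2119i, -1.0109-2.2119i, -3.7165+3.6207i, 3.2274+3.4276i]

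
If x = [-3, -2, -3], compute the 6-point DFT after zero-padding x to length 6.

Original 3-point DFT: [-8, -0.5000-0.8660i, -0.5000+0.8660i]
Zero-padded 6-point DFT provides frequency interpolation.

DFT_6([x, 0, ...]) = [-8, -2.5000+4.3301i, -0.5000-0.8660i, -4, -0.5000+0.8660i, -2.5000-4.3301i]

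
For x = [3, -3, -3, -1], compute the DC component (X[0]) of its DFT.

X[0] = Σ(n=0 to 3) x[n] · ω_4^0 = Σ x[n]
= (3) + (-3) + (-3) + (-1)

X[0] = -4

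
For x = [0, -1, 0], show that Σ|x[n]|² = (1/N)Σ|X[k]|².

Time domain:
Σ|x[n]|² = |0|² + |-1|² + |0|² = 1.0000

Frequency domain:
(1/3)Σ|X[k]|² = (1/3)(|-1|² + |0.5000+0.8660i|² + |0.5000-0.8660i|²) = (1/3)·3.0000 = 1.0000

Both sides agree, confirming Parseval's theorem.

Σ|x[n]|² = (1/N)Σ|X[k]|² = 1.0000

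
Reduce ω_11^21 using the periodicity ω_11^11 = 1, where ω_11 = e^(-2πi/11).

Since ω_11^11 = 1, powers reduce modulo 11.
21 mod 11 = 10
So ω_11^21 = ω_11^10 = e^(-2πi·10/11)

ω_11^21 = ω_11^10 = 0.8413+0.5406i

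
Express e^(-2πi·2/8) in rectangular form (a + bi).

ω_8^2 = e^(-2πi·2/8)
= cos(-2π·2/8) + i·sin(-2π·2/8)
= cos(-4π/8) + i·sin(-4π/8)

ω_8^2 = cos(-4π/8) + i·sin(-4π/8) = -1i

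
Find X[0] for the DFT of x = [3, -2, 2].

X[0] = Σ(n=0 to 2) x[n] · ω_3^0 = Σ x[n]
= (3) + (-2) + (2)

X[0] = 3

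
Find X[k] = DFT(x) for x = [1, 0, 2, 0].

X[k] = Σ(n=0 to 3) x[n] · ω_4^(nk)
where ω_4 = e^(-2πi/4)

Computing each X[k]:
X[0] = 3
X[1] = -1
X[2] = 3
X[3] = -1

X = [3, -1, 3, -1]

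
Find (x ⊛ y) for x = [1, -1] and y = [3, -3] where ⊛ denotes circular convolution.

(x ⊛ y)[n] = Σ(m=0 to 1) x[m] · y[(n-m) mod 2]

Computing each output sample:
(x ⊛ y)[0] = 6
(x ⊛ y)[1] = -6

x ⊛ y = [6, -6]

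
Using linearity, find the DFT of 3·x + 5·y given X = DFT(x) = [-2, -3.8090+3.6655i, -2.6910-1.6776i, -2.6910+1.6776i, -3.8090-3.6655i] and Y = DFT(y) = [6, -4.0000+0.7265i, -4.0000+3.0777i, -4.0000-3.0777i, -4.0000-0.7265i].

By linearity: DFT(3x + 5y) = 3·DFT(x) + 5·DFT(y)
= 3·[-2, -3.8090+3.6655i, -2.6910-1.6776i, -2.6910+1.6776i, -3.8090-3.6655i] + 5·[6, -4.0000+0.7265i, -4.0000+3.0777i, -4.0000-3.0777i, -4.0000-0.7265i]

Computing element-wise:
Z[0] = 3·(-2) + 5·(6) = 24
Z[1] = 3·(-3.8090+3.6655i) + 5·(-4.0000+0.7265i) = -31.4270+14.6290i
Z[2] = 3·(-2.6910-1.6776i) + 5·(-4.0000+3.0777i) = -28.0730+10.3557i
Z[3] = 3·(-2.6910+1.6776i) + 5·(-4.0000-3.0777i) = -28.0730-10.3557i
Z[4] = 3·(-3.8090-3.6655i) + 5·(-4.0000-0.7265i) = -31.4270-14.6290i

DFT(3x + 5y) = 3·X + 5·Y = [24, -31.4270+14.6290i, -28.0730+10.3557i, -28.0730-10.3557i, -31.4270-14.6290i]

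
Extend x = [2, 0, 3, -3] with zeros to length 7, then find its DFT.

Original 4-point DFT: [2, -1-3i, 8, -1+3i]
Zero-padded 7-point DFT provides frequency interpolation.

DFT_7([x, 0, ...]) = [2, 4.0353-1.6231i, -2.5734-1.0438i, 4.5380+5.2703i, 4.5380-5.2703i, -2.5734+1.0438i, 4.0353+1.6231i]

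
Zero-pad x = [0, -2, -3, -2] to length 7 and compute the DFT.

Original 4-point DFT: [-7, 3, 1, 3]
Zero-padded 7-point DFT provides frequency interpolation.

DFT_7([x, 0, ...]) = [-7, 1.2225+5.3562i, 1.9010-0.9155i, 0.3765+0.4721i, 0.3765-0.4721i, 1.9010+0.9155i, 1.2225-5.3562i]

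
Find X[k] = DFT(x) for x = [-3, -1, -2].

X[k] = Σ(n=0 to 2) x[n] · ω_3^(nk)
where ω_3 = e^(-2πi/3)

Computing each X[k]:
X[0] = -6
X[1] = -1.5000-0.8660i
X[2] = -1.5000+0.8660i

X = [-6, -1.5000-0.8660i, -1.5000+0.8660i]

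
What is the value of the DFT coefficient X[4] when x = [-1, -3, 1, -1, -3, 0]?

X[4] = Σ(n=0 to 5) x[n] · ω_6^(4n) where ω_6 = e^(-2πi/6)
= (-1)·ω_6^0 + (-3)·ω_6^4 + (1)·ω_6^8 + (-1)·ω_6^12 + (-3)·ω_6^16 + (0)·ω_6^20

X[4] = 0.5000-6.0622i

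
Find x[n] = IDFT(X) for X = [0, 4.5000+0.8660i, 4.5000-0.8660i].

x[n] = (1/3) Σ(k=0 to 2) X[k] · e^(2πikn/3)

Computing each x[n]:
x[0] = 3
x[1] = -2
x[2] = -1

x = [3, -2, -1]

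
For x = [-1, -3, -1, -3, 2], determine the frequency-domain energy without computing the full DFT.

Parseval: Σ|x[n]|² = (1/N)Σ|X[k]|², so Σ|X[k]|² = N·Σ|x[n]|² = 5·24.0000

Σ|X[k]|² = N·Σ|x[n]|² = 5·24.0000 = 120.0000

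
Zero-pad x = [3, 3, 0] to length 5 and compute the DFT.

Original 3-point DFT: [6, 1.5000-2.5981i, 1.5000+2.5981i]
Zero-padded 5-point DFT provides frequency interpolation.

DFT_5([x, 0, ...]) = [6, 3.9271-2.8532i, 0.5729-1.7634i, 0.5729+1.7634i, 3.9271+2.8532i]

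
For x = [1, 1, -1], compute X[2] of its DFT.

X[2] = Σ(n=0 to 2) x[n] · ω_3^(2n) where ω_3 = e^(-2πi/3)
= (1)·ω_3^0 + (1)·ω_3^2 + (-1)·ω_3^4

X[2] = 1.0000+1.7321i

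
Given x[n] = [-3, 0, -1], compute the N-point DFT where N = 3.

X[k] = Σ(n=0 to 2) x[n] · ω_3^(nk)
where ω_3 = e^(-2πi/3)

Computing each X[k]:
X[0] = -4
X[1] = -2.5000-0.8660i
X[2] = -2.5000+0.8660i

X = [-4, -2.5000-0.8660i, -2.5000+0.8660i]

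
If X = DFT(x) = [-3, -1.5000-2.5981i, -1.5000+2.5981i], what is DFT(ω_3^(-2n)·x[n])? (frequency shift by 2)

Modulation property: DFT(ω_3^(-2n)·x[n]) = X[(k-2) mod 3], so circularly shift X by 2 positions.

X[k-2] = [-1.5000-2.5981i, -1.5000+2.5981i, -3]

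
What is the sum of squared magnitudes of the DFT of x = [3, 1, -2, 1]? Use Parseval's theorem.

Parseval: Σ|x[n]|² = (1/N)Σ|X[k]|², so Σ|X[k]|² = N·Σ|x[n]|² = 4·15.0000

Σ|X[k]|² = N·Σ|x[n]|² = 4·15.0000 = 60.0000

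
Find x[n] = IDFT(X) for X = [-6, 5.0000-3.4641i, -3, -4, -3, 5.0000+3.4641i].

x[n] = (1/6) Σ(k=0 to 5) X[k] · e^(2πikn/6)

Computing each x[n]:
x[0] = -1
x[1] = 2
x[2] = -1
x[3] = -3
x[4] = -3
x[5] = 0

x = [-1, 2, -1, -3, -3, 0]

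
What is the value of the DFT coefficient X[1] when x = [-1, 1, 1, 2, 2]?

X[1] = Σ(n=0 to 4) x[n] · ω_5^(1n) where ω_5 = e^(-2πi/5)
= (-1)·ω_5^0 + (1)·ω_5^1 + (1)·ω_5^2 + (2)·ω_5^3 + (2)·ω_5^4

X[1] = -2.5000+1.5388i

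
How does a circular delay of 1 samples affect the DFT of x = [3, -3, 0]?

Time shift by 1: X_shifted[k] = ω_3^(1k) · X[k]
Shifted x = [0, 3, -3]

DFT(x[n-1]) = [0, -5.1962i, 5.1962i]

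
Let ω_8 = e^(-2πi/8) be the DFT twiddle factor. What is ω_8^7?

ω_8^7 = e^(-2πi·7/8)
= cos(-2π·7/8) + i·sin(-2π·7/8)
= cos(-14π/8) + i·sin(-14π/8)

ω_8^7 = cos(-14π/8) + i·sin(-14π/8) = 0.7071+0.7071i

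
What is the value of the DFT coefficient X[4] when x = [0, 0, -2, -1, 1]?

X[4] = Σ(n=0 to 4) x[n] · ω_5^(4n) where ω_5 = e^(-2πi/5)
= (0)·ω_5^0 + (0)·ω_5^4 + (-2)·ω_5^8 + (-1)·ω_5^12 + (1)·ω_5^16

X[4] = 2.7361-1.5388i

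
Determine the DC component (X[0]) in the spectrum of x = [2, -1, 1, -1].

X[0] = Σ(n=0 to 3) x[n] · ω_4^0 = Σ x[n]
= (2) + (-1) + (1) + (-1)

X[0] = 1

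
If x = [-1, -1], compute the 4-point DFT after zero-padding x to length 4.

Original 2-point DFT: [-2, 0]
Zero-padded 4-point DFT provides frequency interpolation.

DFT_4([x, 0, ...]) = [-2, -1+1i, 0, -1-1i]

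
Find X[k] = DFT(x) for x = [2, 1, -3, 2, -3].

X[k] = Σ(n=0 to 4) x[n] · ω_5^(nk)
where ω_5 = e^(-2πi/5)

Computing each X[k]:
X[0] = -1
X[1] = 2.1910-0.8653i
X[2] = 3.3090-7.1064i
X[3] = 3.3090+7.1064i
X[4] = 2.1910+0.8653i

X = [-1, 2.1910-0.8653i, 3.3090-7.1064i, 3.3090+7.1064i, 2.1910+0.8653i]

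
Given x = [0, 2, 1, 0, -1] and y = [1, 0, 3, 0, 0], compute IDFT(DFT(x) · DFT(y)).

(x ⊛ y)[n] = Σ(m=0 to 4) x[m] · y[(n-m) mod 5]

Computing each output sample:
(x ⊛ y)[0] = 0
(x ⊛ y)[1] = -1
(x ⊛ y)[2] = 1
(x ⊛ y)[3] = 6
(x ⊛ y)[4] = 2

x ⊛ y = [0, -1, 1, 6, 2]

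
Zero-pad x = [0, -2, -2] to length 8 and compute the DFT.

Original 3-point DFT: [-4, 2, 2]
Zero-padded 8-point DFT provides frequency interpolation.

DFT_8([x, 0, ...]) = [-4, -1.4142+3.4142i, 2+2i, 1.4142-0.5858i, 0, 1.4142+0.5858i, 2-2i, -1.4142-3.4142i]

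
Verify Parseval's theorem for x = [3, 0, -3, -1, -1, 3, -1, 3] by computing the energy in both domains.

Time domain:
Σ|x[n]|² = |3|² + |0|² + |-3|² + |-1|² + |-1|² + |3|² + |-1|² + |3|² = 39.0000

Frequency domain:
(1/8)Σ|X[k]|² = (1/8)(|3|² + |4.7071+6.9497i|² + |6-1i|² + |3.2929+2.9497i|² + |-7|² + |3.2929-2.9497i|² + |6+1i|² + |4.7071-6.9497i|²) = (1/8)·312.0000 = 39.0000

Both sides agree, confirming Parseval's theorem.

Σ|x[n]|² = (1/N)Σ|X[k]|² = 39.0000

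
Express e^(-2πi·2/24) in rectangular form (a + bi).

ω_24^2 = e^(-2πi·2/24)
= cos(-2π·2/24) + i·sin(-2π·2/24)
= cos(-4π/24) + i·sin(-4π/24)

ω_24^2 = cos(-4π/24) + i·sin(-4π/24) = 0.8660-0.5000i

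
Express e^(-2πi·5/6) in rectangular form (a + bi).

ω_6^5 = e^(-2πi·5/6)
= cos(-2π·5/6) + i·sin(-2π·5/6)
= cos(-10π/6) + i·sin(-10π/6)

ω_6^5 = cos(-10π/6) + i·sin(-10π/6) = 0.5000+0.8660i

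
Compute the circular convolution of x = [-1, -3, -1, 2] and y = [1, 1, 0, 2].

(x ⊛ y)[n] = Σ(m=0 to 3) x[m] · y[(n-m) mod 4]

Computing each output sample:
(x ⊛ y)[0] = -5
(x ⊛ y)[1] = -6
(x ⊛ y)[2] = 0
(x ⊛ y)[3] = -1

x ⊛ y = [-5, -6, 0, -1]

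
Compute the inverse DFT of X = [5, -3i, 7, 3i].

x[n] = (1/4) Σ(k=0 to 3) X[k] · e^(2πikn/4)

Computing each x[n]:
x[0] = 3
x[1] = 1
x[2] = 3
x[3] = -2

x = [3, 1, 3, -2]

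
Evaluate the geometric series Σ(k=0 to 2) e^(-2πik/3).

Sum of all nth roots of unity equals 0 for n > 1 (geometric series with r ≠ 1).

0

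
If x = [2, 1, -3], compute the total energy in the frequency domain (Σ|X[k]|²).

Parseval: Σ|x[n]|² = (1/N)Σ|X[k]|², so Σ|X[k]|² = N·Σ|x[n]|² = 3·14.0000

Σ|X[k]|² = N·Σ|x[n]|² = 3·14.0000 = 42.0000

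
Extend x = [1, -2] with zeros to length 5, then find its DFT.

Original 2-point DFT: [-1, 3]
Zero-padded 5-point DFT provides frequency interpolation.

DFT_5([x, 0, ...]) = [-1, 0.3820+1.9021i, 2.6180+1.1756i, 2.6180-1.1756i, 0.3820-1.9021i]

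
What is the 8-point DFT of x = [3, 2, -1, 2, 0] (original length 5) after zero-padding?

Original 5-point DFT: [6, 2.8090-0.1388i, 1.6910-4.0287i, 1.6910+4.0287i, 2.8090+0.1388i]
Zero-padded 8-point DFT provides frequency interpolation.

DFT_8([x, 0, ...]) = [6, 3.0000-1.8284i, 4, 3.0000-3.8284i, -2, 3.0000+3.8284i, 4, 3.0000+1.8284i]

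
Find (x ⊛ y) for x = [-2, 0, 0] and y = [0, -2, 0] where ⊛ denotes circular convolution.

(x ⊛ y)[n] = Σ(m=0 to 2) x[m] · y[(n-m) mod 3]

Computing each output sample:
(x ⊛ y)[0] = 0
(x ⊛ y)[1] = 4
(x ⊛ y)[2] = 0

x ⊛ y = [0, 4, 0]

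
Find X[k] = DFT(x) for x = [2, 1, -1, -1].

X[k] = Σ(n=0 to 3) x[n] · ω_4^(nk)
where ω_4 = e^(-2πi/4)

Computing each X[k]:
X[0] = 1
X[1] = 3-2i
X[2] = 1
X[3] = 3+2i

X = [1, 3-2i, 1, 3+2i]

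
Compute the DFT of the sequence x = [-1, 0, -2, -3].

X[k] = Σ(n=0 to 3) x[n] · ω_4^(nk)
where ω_4 = e^(-2πi/4)

Computing each X[k]:
X[0] = -6
X[1] = 1-3i
X[2] = 0
X[3] = 1+3i

X = [-6, 1-3i, 0, 1+3i]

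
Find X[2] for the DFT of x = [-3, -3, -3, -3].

X[2] = Σ(n=0 to 3) x[n] · ω_4^(2n) where ω_4 = e^(-2πi/4)
= (-3)·ω_4^0 + (-3)·ω_4^2 + (-3)·ω_4^4 + (-3)·ω_4^6

X[2] = 0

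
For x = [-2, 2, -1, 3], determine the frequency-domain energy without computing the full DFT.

Parseval: Σ|x[n]|² = (1/N)Σ|X[k]|², so Σ|X[k]|² = N·Σ|x[n]|² = 4·18.0000

Σ|X[k]|² = N·Σ|x[n]|² = 4·18.0000 = 72.0000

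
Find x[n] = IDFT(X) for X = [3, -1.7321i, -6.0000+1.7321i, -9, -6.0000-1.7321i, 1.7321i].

x[n] = (1/6) Σ(k=0 to 5) X[k] · e^(2πikn/6)

Computing each x[n]:
x[0] = -3
x[1] = 3
x[2] = 1
x[3] = 0
x[4] = -1
x[5] = 3

x = [-3, 3, 1, 0, -1, 3]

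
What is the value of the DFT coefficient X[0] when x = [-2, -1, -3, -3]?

X[0] = Σ(n=0 to 3) x[n] · ω_4^0 = Σ x[n]
= (-2) + (-1) + (-3) + (-3)

X[0] = -9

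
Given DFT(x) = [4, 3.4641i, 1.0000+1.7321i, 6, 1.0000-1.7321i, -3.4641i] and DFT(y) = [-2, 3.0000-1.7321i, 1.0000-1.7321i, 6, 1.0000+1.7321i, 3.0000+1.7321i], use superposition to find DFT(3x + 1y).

By linearity: DFT(3x + 1y) = 3·DFT(x) + 1·DFT(y)
= 3·[4, 3.4641i, 1.0000+1.7321i, 6, 1.0000-1.7321i, -3.4641i] + 1·[-2, 3.0000-1.7321i, 1.0000-1.7321i, 6, 1.0000+1.7321i, 3.0000+1.7321i]

Computing element-wise:
Z[0] = 3·(4) + 1·(-2) = 10
Z[1] = 3·(3.4641i) + 1·(3.0000-1.7321i) = 3.0000+8.6602i
Z[2] = 3·(1.0000+1.7321i) + 1·(1.0000-1.7321i) = 4.0000+3.4642i
Z[3] = 3·(6) + 1·(6) = 24
Z[4] = 3·(1.0000-1.7321i) + 1·(1.0000+1.7321i) = 4.0000-3.4642i
Z[5] = 3·(-3.4641i) + 1·(3.0000+1.7321i) = 3.0000-8.6602i

DFT(3x + 1y) = 3·X + 1·Y = [10, 3.0000+8.6602i, 4.0000+3.4642i, 24, 4.0000-3.4642i, 3.0000-8.6602i]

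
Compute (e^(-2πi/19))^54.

Since ω_19^19 = 1, powers reduce modulo 19.
54 mod 19 = 16
So ω_19^54 = ω_19^16 = e^(-2πi·16/19)

ω_19^54 = ω_19^16 = 0.5469+0.8372i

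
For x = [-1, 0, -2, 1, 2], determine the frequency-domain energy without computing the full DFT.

Parseval: Σ|x[n]|² = (1/N)Σ|X[k]|², so Σ|X[k]|² = N·Σ|x[n]|² = 5·10.0000

Σ|X[k]|² = N·Σ|x[n]|² = 5·10.0000 = 50.0000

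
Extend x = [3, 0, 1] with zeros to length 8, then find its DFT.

Original 3-point DFT: [4, 2.5000+0.8660i, 2.5000-0.8660i]
Zero-padded 8-point DFT provides frequency interpolation.

DFT_8([x, 0, ...]) = [4, 3-1i, 2, 3+1i, 4, 3-1i, 2, 3+1i]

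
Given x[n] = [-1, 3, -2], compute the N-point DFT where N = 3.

X[k] = Σ(n=0 to 2) x[n] · ω_3^(nk)
where ω_3 = e^(-2πi/3)

Computing each X[k]:
X[0] = 0
X[1] = -1.5000-4.3301i
X[2] = -1.5000+4.3301i

X = [0, -1.5000-4.3301i, -1.5000+4.3301i]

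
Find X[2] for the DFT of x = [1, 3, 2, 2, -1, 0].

X[2] = Σ(n=0 to 5) x[n] · ω_6^(2n) where ω_6 = e^(-2πi/6)
= (1)·ω_6^0 + (3)·ω_6^2 + (2)·ω_6^4 + (2)·ω_6^6 + (-1)·ω_6^8 + (0)·ω_6^10

X[2] = 1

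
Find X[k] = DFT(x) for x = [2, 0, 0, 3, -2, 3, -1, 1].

X[k] = Σ(n=0 to 7) x[n] · ω_8^(nk)
where ω_8 = e^(-2πi/8)

Computing each X[k]:
X[0] = 6
X[1] = 0.4645-0.2929i
X[2] = 1+1i
X[3] = 7.5355+1.7071i
X[4] = -8
X[5] = 7.5355-1.7071i
X[6] = 1-1i
X[7] = 0.4645+0.2929i

X = [6, 0.4645-0.2929i, 1+1i, 7.5355+1.7071i, -8, 7.5355-1.7071i, 1-1i, 0.4645+0.2929i]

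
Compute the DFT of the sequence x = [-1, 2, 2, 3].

X[k] = Σ(n=0 to 3) x[n] · ω_4^(nk)
where ω_4 = e^(-2πi/4)

Computing each X[k]:
X[0] = 6
X[1] = -3+1i
X[2] = -4
X[3] = -3-1i

X = [6, -3+1i, -4, -3-1i]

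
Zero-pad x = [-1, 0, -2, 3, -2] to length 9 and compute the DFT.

Original 5-point DFT: [-2, -2.4271+1.0368i, 0.9271-5.9309i, 0.9271+5.9309i, -2.4271-1.0368i]
Zero-padded 9-point DFT provides frequency interpolation.

DFT_9([x, 0, ...]) = [-2, -0.9679+0.0556i, -2.1527+1.9965i, 4, -4.3794-5.8533i, -4.3794+5.8533i, 4, -2.1527-1.9965i, -0.9679-0.0556i]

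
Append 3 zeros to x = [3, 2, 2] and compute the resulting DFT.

Original 3-point DFT: [7, 1, 1]
Zero-padded 6-point DFT provides frequency interpolation.

DFT_6([x, 0, ...]) = [7, 3.0000-3.4641i, 1, 3, 1, 3.0000+3.4641i]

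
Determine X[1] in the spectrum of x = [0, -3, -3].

X[1] = Σ(n=0 to 2) x[n] · ω_3^(1n) where ω_3 = e^(-2πi/3)
= (0)·ω_3^0 + (-3)·ω_3^1 + (-3)·ω_3^2

X[1] = 3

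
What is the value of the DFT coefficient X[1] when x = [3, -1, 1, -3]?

X[1] = Σ(n=0 to 3) x[n] · ω_4^(1n) where ω_4 = e^(-2πi/4)
= (3)·ω_4^0 + (-1)·ω_4^1 + (1)·ω_4^2 + (-3)·ω_4^3

X[1] = 2-2i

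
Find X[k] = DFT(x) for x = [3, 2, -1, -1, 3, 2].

X[k] = Σ(n=0 to 5) x[n] · ω_6^(nk)
where ω_6 = e^(-2πi/6)

Computing each X[k]:
X[0] = 8
X[1] = 5.0000+3.4641i
X[2] = -1.0000-3.4641i
X[3] = 2
X[4] = -1.0000+3.4641i
X[5] = 5.0000-3.4641i

X = [8, 5.0000+3.4641i, -1.0000-3.4641i, 2, -1.0000+3.4641i, 5.0000-3.4641i]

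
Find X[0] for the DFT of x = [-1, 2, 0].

X[0] = Σ(n=0 to 2) x[n] · ω_3^0 = Σ x[n]
= (-1) + (2) + (0)

X[0] = 1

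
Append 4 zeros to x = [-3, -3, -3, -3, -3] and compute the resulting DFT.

Original 5-point DFT: [-15, 0, 0, 0, 0]
Zero-padded 9-point DFT provides frequency interpolation.

DFT_9([x, 0, ...]) = [-15, -1.5000+8.5069i, -1.5000-0.5460i, -1.5000+2.5981i, -1.5000-1.2586i, -1.5000+1.2586i, -1.5000-2.5981i, -1.5000+0.5460i, -1.5000-8.5069i]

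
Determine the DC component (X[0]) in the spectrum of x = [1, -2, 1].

X[0] = Σ(n=0 to 2) x[n] · ω_3^0 = Σ x[n]
= (1) + (-2) + (1)

X[0] = 0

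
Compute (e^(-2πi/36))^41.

Since ω_36^36 = 1, powers reduce modulo 36.
41 mod 36 = 5
So ω_36^41 = ω_36^5 = e^(-2πi·5/36)

ω_36^41 = ω_36^5 = 0.6428-0.7660i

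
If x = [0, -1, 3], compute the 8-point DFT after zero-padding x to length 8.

Original 3-point DFT: [2, -1.0000+3.4641i, -1.0000-3.4641i]
Zero-padded 8-point DFT provides frequency interpolation.

DFT_8([x, 0, ...]) = [2, -0.7071-2.2929i, -3+1i, 0.7071+3.7071i, 4, 0.7071-3.7071i, -3-1i, -0.7071+2.2929i]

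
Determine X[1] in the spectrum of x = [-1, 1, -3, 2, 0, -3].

X[1] = Σ(n=0 to 5) x[n] · ω_6^(1n) where ω_6 = e^(-2πi/6)
= (-1)·ω_6^0 + (1)·ω_6^1 + (-3)·ω_6^2 + (2)·ω_6^3 + (0)·ω_6^4 + (-3)·ω_6^5

X[1] = -2.5000-0.8660i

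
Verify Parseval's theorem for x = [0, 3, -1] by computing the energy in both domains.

Time domain:
Σ|x[n]|² = |0|² + |3|² + |-1|² = 10.0000

Frequency domain:
(1/3)Σ|X[k]|² = (1/3)(|2|² + |-1.0000-3.4641i|² + |-1.0000+3.4641i|²) = (1/3)·30.0000 = 10.0000

Both sides agree, confirming Parseval's theorem.

Σ|x[n]|² = (1/N)Σ|X[k]|² = 10.0000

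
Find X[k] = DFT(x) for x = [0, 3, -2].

X[k] = Σ(n=0 to 2) x[n] · ω_3^(nk)
where ω_3 = e^(-2πi/3)

Computing each X[k]:
X[0] = 1
X[1] = -0.5000-4.3301i
X[2] = -0.5000+4.3301i

X = [1, -0.5000-4.3301i, -0.5000+4.3301i]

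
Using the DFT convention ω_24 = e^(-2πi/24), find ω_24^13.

ω_24^13 = e^(-2πi·13/24)
= cos(-2π·13/24) + i·sin(-2π·13/24)
= cos(-26π/24) + i·sin(-26π/24)

ω_24^13 = cos(-26π/24) + i·sin(-26π/24) = -0.9659+0.2588i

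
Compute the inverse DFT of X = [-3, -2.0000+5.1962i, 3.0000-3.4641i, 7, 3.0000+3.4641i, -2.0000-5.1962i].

x[n] = (1/6) Σ(k=0 to 5) X[k] · e^(2πikn/6)

Computing each x[n]:
x[0] = 1
x[1] = -3
x[2] = -2
x[3] = 0
x[4] = 3
x[5] = -2

x = [1, -3, -2, 0, 3, -2]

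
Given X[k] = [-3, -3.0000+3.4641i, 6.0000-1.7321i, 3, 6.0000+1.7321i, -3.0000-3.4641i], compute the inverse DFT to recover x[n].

x[n] = (1/6) Σ(k=0 to 5) X[k] · e^(2πikn/6)

Computing each x[n]:
x[0] = 1
x[1] = -3
x[2] = -2
x[3] = 2
x[4] = 1
x[5] = -2

x = [1, -3, -2, 2, 1, -2]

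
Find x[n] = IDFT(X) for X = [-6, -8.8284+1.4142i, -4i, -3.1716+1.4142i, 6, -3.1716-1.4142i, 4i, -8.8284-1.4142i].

x[n] = (1/8) Σ(k=0 to 7) X[k] · e^(2πikn/8)

Computing each x[n]:
x[0] = -3
x[1] = -2
x[2] = 0
x[3] = -2
x[4] = 3
x[5] = 1
x[6] = 0
x[7] = -3

x = [-3, -2, 0, -2, 3, 1, 0, -3]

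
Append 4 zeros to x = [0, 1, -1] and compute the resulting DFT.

Original 3-point DFT: [0, -1.7321i, 1.7321i]
Zero-padded 7-point DFT provides frequency interpolation.

DFT_7([x, 0, ...]) = [0, 0.8460+0.1931i, 0.6784-1.4088i, -1.5245-1.2157i, -1.5245+1.2157i, 0.6784+1.4088i, 0.8460-0.1931i]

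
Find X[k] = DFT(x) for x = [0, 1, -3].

X[k] = Σ(n=0 to 2) x[n] · ω_3^(nk)
where ω_3 = e^(-2πi/3)

Computing each X[k]:
X[0] = -2
X[1] = 1.0000-3.4641i
X[2] = 1.0000+3.4641i

X = [-2, 1.0000-3.4641i, 1.0000+3.4641i]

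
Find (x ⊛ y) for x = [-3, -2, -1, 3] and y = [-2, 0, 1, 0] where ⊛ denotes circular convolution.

(x ⊛ y)[n] = Σ(m=0 to 3) x[m] · y[(n-m) mod 4]

Computing each output sample:
(x ⊛ y)[0] = 5
(x ⊛ y)[1] = 7
(x ⊛ y)[2] = -1
(x ⊛ y)[3] = -8

x ⊛ y = [5, 7, -1, -8]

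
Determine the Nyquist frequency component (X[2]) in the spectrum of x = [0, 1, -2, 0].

X[2] = Σ(n=0 to 3) x[n] · ω_4^(2n) where ω_4 = e^(-2πi/4)
= (0)·ω_4^0 + (1)·ω_4^2 + (-2)·ω_4^4 + (0)·ω_4^6

X[2] = -3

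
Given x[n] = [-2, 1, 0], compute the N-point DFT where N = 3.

X[k] = Σ(n=0 to 2) x[n] · ω_3^(nk)
where ω_3 = e^(-2πi/3)

Computing each X[k]:
X[0] = -1
X[1] = -2.5000-0.8660i
X[2] = -2.5000+0.8660i

X = [-1, -2.5000-0.8660i, -2.5000+0.8660i]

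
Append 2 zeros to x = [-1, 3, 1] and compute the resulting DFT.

Original 3-point DFT: [3, -3.0000-1.7321i, -3.0000+1.7321i]
Zero-padded 5-point DFT provides frequency interpolation.

DFT_5([x, 0, ...]) = [3, -0.8820-3.4410i, -3.1180-0.8123i, -3.1180+0.8123i, -0.8820+3.4410i]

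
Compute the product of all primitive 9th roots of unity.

The primitive 9th roots of unity are ω_9^k for k coprime to 9: k ∈ {1, 2, 4, 5, 7, 8}
Their product equals the constant term of the cyclotomic polynomial Φ_9(x) up to sign.
For n ≥ 3, the product of all primitive nth roots of unity is 1. (For n=1 it is 1; for n=2 it is -1.)

1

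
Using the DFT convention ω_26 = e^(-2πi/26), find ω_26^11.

ω_26^11 = e^(-2πi·11/26)
= cos(-2π·11/26) + i·sin(-2π·11/26)
= cos(-22π/26) + i·sin(-22π/26)

ω_26^11 = cos(-22π/26) + i·sin(-22π/26) = -0.8855-0.4647i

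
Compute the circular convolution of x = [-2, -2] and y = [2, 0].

(x ⊛ y)[n] = Σ(m=0 to 1) x[m] · y[(n-m) mod 2]

Computing each output sample:
(x ⊛ y)[0] = -4
(x ⊛ y)[1] = -4

x ⊛ y = [-4, -4]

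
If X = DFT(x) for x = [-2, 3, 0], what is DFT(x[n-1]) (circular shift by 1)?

Time shift by 1: X_shifted[k] = ω_3^(1k) · X[k]
Shifted x = [0, -2, 3]

DFT(x[n-1]) = [1, -0.5000+4.3301i, -0.5000-4.3301i]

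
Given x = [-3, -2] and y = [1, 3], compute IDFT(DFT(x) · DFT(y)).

(x ⊛ y)[n] = Σ(m=0 to 1) x[m] · y[(n-m) mod 2]

Computing each output sample:
(x ⊛ y)[0] = -9
(x ⊛ y)[1] = -11

x ⊛ y = [-9, -11]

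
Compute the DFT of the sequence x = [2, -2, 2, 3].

X[k] = Σ(n=0 to 3) x[n] · ω_4^(nk)
where ω_4 = e^(-2πi/4)

Computing each X[k]:
X[0] = 5
X[1] = 5i
X[2] = 3
X[3] = -5i

X = [5, 5i, 3, -5i]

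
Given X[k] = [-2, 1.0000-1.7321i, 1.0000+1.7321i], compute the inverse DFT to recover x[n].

x[n] = (1/3) Σ(k=0 to 2) X[k] · e^(2πikn/3)

Computing each x[n]:
x[0] = 0
x[1] = 0
x[2] = -2

x = [0, 0, -2]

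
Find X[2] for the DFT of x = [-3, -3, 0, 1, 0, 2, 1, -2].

X[2] = Σ(n=0 to 7) x[n] · ω_8^(2n) where ω_8 = e^(-2πi/8)
= (-3)·ω_8^0 + (-3)·ω_8^2 + (0)·ω_8^4 + (1)·ω_8^6 + (0)·ω_8^8 + (2)·ω_8^10 + (1)·ω_8^12 + (-2)·ω_8^14

X[2] = -4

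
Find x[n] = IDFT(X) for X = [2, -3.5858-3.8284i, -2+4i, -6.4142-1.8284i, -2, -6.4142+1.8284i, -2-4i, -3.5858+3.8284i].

x[n] = (1/8) Σ(k=0 to 7) X[k] · e^(2πikn/8)

Computing each x[n]:
x[0] = -3
x[1] = 1
x[2] = 1
x[3] = 2
x[4] = 2
x[5] = -2
x[6] = 0
x[7] = 1

x = [-3, 1, 1, 2, 2, -2, 0, 1]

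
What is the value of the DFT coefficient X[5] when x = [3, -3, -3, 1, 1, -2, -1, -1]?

X[5] = Σ(n=0 to 7) x[n] · ω_8^(5n) where ω_8 = e^(-2πi/8)
= (3)·ω_8^0 + (-3)·ω_8^5 + (-3)·ω_8^10 + (1)·ω_8^15 + (1)·ω_8^20 + (-2)·ω_8^25 + (-1)·ω_8^30 + (-1)·ω_8^35

X[5] = 4.1213+2.7071i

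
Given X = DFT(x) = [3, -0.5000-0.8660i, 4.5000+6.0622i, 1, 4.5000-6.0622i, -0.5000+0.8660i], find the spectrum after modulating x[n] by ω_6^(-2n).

Modulation property: DFT(ω_6^(-2n)·x[n]) = X[(k-2) mod 6], so circularly shift X by 2 positions.

X[k-2] = [4.5000-6.0622i, -0.5000+0.8660i, 3, -0.5000-0.8660i, 4.5000+6.0622i, 1]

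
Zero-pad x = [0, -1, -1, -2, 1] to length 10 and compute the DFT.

Original 5-point DFT: [-3, 2.4271+1.3143i, -0.9271+2.1266i, -0.9271-2.1266i, 2.4271-1.3143i]
Zero-padded 10-point DFT provides frequency interpolation.

DFT_10([x, 0, ...]) = [-3, -1.3090+2.8532i, 2.4271+1.3143i, -0.1910-1.7634i, -0.9271+2.1266i, 3, -0.9271-2.1266i, -0.1910+1.7634i, 2.4271-1.3143i, -1.3090-2.8532i]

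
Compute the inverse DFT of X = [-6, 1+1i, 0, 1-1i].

x[n] = (1/4) Σ(k=0 to 3) X[k] · e^(2πikn/4)

Computing each x[n]:
x[0] = -1
x[1] = -2
x[2] = -2
x[3] = -1

x = [-1, -2, -2, -1]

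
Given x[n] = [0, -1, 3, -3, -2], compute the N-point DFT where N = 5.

X[k] = Σ(n=0 to 4) x[n] · ω_5^(nk)
where ω_5 = e^(-2πi/5)

Computing each X[k]:
X[0] = -3
X[1] = -0.9271-4.4778i
X[2] = 2.4271+5.1186i
X[3] = 2.4271-5.1186i
X[4] = -0.9271+4.4778i

X = [-3, -0.9271-4.4778i, 2.4271+5.1186i, 2.4271-5.1186i, -0.9271+4.4778i]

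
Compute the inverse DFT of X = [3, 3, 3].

x[n] = (1/3) Σ(k=0 to 2) X[k] · e^(2πikn/3)

Computing each x[n]:
x[0] = 3
x[1] = 0
x[2] = 0

x = [3, 0, 0]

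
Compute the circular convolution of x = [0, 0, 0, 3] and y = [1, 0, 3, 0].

(x ⊛ y)[n] = Σ(m=0 to 3) x[m] · y[(n-m) mod 4]

Computing each output sample:
(x ⊛ y)[0] = 0
(x ⊛ y)[1] = 9
(x ⊛ y)[2] = 0
(x ⊛ y)[3] = 3

x ⊛ y = [0, 9, 0, 3]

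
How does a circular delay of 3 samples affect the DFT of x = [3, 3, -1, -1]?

Time shift by 3: X_shifted[k] = ω_4^(3k) · X[k]
Shifted x = [3, -1, -1, 3]

DFT(x[n-3]) = [4, 4+4i, 0, 4-4i]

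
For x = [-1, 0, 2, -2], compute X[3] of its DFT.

X[3] = Σ(n=0 to 3) x[n] · ω_4^(3n) where ω_4 = e^(-2πi/4)
= (-1)·ω_4^0 + (0)·ω_4^3 + (2)·ω_4^6 + (-2)·ω_4^9

X[3] = -3+2i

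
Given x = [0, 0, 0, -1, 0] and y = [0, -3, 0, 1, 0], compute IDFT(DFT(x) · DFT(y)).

(x ⊛ y)[n] = Σ(m=0 to 4) x[m] · y[(n-m) mod 5]

Computing each output sample:
(x ⊛ y)[0] = 0
(x ⊛ y)[1] = -1
(x ⊛ y)[2] = 0
(x ⊛ y)[3] = 0
(x ⊛ y)[4] = 3

x ⊛ y = [0, -1, 0, 0, 3]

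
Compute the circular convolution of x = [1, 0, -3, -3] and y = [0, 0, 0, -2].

(x ⊛ y)[n] = Σ(m=0 to 3) x[m] · y[(n-m) mod 4]

Computing each output sample:
(x ⊛ y)[0] = 0
(x ⊛ y)[1] = 6
(x ⊛ y)[2] = 6
(x ⊛ y)[3] = -2

x ⊛ y = [0, 6, 6, -2]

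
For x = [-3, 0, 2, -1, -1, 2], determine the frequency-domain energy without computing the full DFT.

Parseval: Σ|x[n]|² = (1/N)Σ|X[k]|², so Σ|X[k]|² = N·Σ|x[n]|² = 6·19.0000

Σ|X[k]|² = N·Σ|x[n]|² = 6·19.0000 = 114.0000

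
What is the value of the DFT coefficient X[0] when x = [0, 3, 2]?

X[0] = Σ(n=0 to 2) x[n] · ω_3^0 = Σ x[n]
= (0) + (3) + (2)

X[0] = 5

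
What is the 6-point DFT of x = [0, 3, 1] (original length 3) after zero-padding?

Original 3-point DFT: [4, -2.0000-1.7321i, -2.0000+1.7321i]
Zero-padded 6-point DFT provides frequency interpolation.

DFT_6([x, 0, ...]) = [4, 1.0000-3.4641i, -2.0000-1.7321i, -2, -2.0000+1.7321i, 1.0000+3.4641i]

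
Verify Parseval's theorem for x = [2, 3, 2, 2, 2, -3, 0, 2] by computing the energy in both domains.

Time domain:
Σ|x[n]|² = |2|² + |3|² + |2|² + |2|² + |2|² + |-3|² + |0|² + |2|² = 38.0000

Frequency domain:
(1/8)Σ|X[k]|² = (1/8)(|10|² + |4.2426-6.2426i|² + |2+4i|² + |-4.2426-2.2426i|² + |2|² + |-4.2426+2.2426i|² + |2-4i|² + |4.2426+6.2426i|²) = (1/8)·304.0000 = 38.0000

Both sides agree, confirming Parseval's theorem.

Σ|x[n]|² = (1/N)Σ|X[k]|² = 38.0000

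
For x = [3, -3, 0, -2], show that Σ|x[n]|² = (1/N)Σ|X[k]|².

Time domain:
Σ|x[n]|² = |3|² + |-3|² + |0|² + |-2|² = 22.0000

Frequency domain:
(1/4)Σ|X[k]|² = (1/4)(|-2|² + |3+1i|² + |8|² + |3-1i|²) = (1/4)·88.0000 = 22.0000

Both sides agree, confirming Parseval's theorem.

Σ|x[n]|² = (1/N)Σ|X[k]|² = 22.0000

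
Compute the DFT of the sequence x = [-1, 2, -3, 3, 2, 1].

X[k] = Σ(n=0 to 5) x[n] · ω_6^(nk)
where ω_6 = e^(-2πi/6)

Computing each X[k]:
X[0] = 4
X[1] = -2.0000+3.4641i
X[2] = 1.0000-5.1962i
X[3] = -8
X[4] = 1.0000+5.1962i
X[5] = -2.0000-3.4641i

X = [4, -2.0000+3.4641i, 1.0000-5.1962i, -8, 1.0000+5.1962i, -2.0000-3.4641i]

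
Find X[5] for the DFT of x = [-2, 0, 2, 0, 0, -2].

X[5] = Σ(n=0 to 5) x[n] · ω_6^(5n) where ω_6 = e^(-2πi/6)
= (-2)·ω_6^0 + (0)·ω_6^5 + (2)·ω_6^10 + (0)·ω_6^15 + (0)·ω_6^20 + (-2)·ω_6^25

X[5] = -4.0000+3.4641i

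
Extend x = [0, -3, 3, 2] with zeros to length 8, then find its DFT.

Original 4-point DFT: [2, -3+5i, 4, -3-5i]
Zero-padded 8-point DFT provides frequency interpolation.

DFT_8([x, 0, ...]) = [2, -3.5355-2.2929i, -3+5i, 3.5355+3.7071i, 4, 3.5355-3.7071i, -3-5i, -3.5355+2.2929i]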